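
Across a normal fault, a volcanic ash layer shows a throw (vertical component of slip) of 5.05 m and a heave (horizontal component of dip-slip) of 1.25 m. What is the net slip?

5.20 m

net slip = √(throw² + heave²) = √(5.05² + 1.25²) = 5.20 m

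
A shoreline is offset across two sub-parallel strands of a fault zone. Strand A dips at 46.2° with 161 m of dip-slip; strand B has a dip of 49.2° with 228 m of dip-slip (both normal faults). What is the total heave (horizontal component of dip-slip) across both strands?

heave_A = 161 × cos(46.2°) = 111.4 m
heave_B = 228 × cos(49.2°) = 149 m
total = 111.4 + 149 = 260 m

260 m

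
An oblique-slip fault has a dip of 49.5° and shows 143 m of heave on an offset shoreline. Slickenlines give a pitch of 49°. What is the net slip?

dip-slip = heave / cos(dip) = 143 / cos(49.5°) = 220.2 m
net slip = dip-slip / sin(rake) = 220.2 / sin(49°) = 292 m

292 m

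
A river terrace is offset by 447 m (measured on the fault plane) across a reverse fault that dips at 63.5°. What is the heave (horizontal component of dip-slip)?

199 m

heave = dip-slip × cos(dip) = 447 m × cos(63.5°) = 199 m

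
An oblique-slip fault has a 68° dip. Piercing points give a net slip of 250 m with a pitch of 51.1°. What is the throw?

dip-slip = net slip × sin(rake) = 250 m × sin(51.1°) = 194.6 m
throw = dip-slip × sin(dip) = 194.6 × sin(68°) = 180 m

180 m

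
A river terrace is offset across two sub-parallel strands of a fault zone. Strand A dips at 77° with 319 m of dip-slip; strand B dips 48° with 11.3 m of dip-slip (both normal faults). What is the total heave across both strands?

heave_A = 319 × cos(77°) = 71.76 m
heave_B = 11.3 × cos(48°) = 7.561 m
total = 71.76 + 7.561 = 79.3 m

79.3 m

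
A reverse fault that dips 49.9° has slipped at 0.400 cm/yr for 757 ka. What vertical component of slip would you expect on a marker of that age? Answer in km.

2.32 km

dip-slip = rate × time = 0.400 cm/yr × 757 ka = 3028 m
throw = dip-slip × sin(dip) = 3028 × sin(49.9°) = 2320 m = 2.32 km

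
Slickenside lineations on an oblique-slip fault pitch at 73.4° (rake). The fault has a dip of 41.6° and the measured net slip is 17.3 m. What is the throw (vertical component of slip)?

dip-slip = net slip × sin(rake) = 17.3 m × sin(73.4°) = 16.58 m
throw = dip-slip × sin(dip) = 16.58 × sin(41.6°) = 11 m

11 m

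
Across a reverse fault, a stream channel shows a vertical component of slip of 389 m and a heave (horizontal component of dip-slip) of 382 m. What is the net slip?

545 m

net slip = √(throw² + heave²) = √(389² + 382²) = 545 m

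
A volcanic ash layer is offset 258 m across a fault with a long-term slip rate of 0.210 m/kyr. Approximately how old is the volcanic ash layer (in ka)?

1230 ka

age = offset / rate = 258 m / (0.210 m/kyr) = 1.23e+06 yr = 1230 ka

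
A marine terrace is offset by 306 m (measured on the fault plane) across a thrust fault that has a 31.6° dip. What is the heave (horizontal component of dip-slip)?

heave = dip-slip × cos(dip) = 306 m × cos(31.6°) = 261 m

261 m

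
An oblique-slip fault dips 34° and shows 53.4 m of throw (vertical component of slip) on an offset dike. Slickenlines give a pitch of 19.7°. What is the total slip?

dip-slip = throw / sin(dip) = 53.4 / sin(34°) = 95.49 m
net slip = dip-slip / sin(rake) = 95.49 / sin(19.7°) = 283 m

283 m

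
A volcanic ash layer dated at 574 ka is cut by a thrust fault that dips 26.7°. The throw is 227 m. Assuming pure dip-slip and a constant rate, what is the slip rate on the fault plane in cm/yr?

0.0880 cm/yr

dip-slip = throw / sin(dip) = 227 m / sin(26.7°) = 505.2 m
rate = 505.2 m / 574 ka = 0.000880 m/yr = 0.0880 cm/yr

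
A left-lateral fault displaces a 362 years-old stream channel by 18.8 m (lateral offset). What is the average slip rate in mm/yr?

51.9 mm/yr

rate = 18.8 m / 362 years = 0.0519 m/yr = 51.9 mm/yr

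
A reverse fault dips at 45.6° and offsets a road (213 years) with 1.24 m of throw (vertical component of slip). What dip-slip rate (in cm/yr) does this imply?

dip-slip = throw / sin(dip) = 1.24 m / sin(45.6°) = 1.736 m
rate = 1.736 m / 213 years = 0.00815 m/yr = 0.815 cm/yr

0.815 cm/yr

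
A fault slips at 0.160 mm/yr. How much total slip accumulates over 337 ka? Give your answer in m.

53.9 m

slip = rate × time = 0.160 mm/yr × 337 ka = 53.9 m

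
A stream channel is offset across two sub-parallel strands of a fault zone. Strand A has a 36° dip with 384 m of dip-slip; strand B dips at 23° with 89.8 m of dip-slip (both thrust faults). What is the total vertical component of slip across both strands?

throw_A = 384 × sin(36°) = 225.7 m
throw_B = 89.8 × sin(23°) = 35.09 m
total = 225.7 + 35.09 = 261 m

261 m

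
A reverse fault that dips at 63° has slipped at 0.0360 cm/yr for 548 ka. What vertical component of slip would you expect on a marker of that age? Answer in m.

dip-slip = rate × time = 0.0360 cm/yr × 548 ka = 197.3 m
throw = dip-slip × sin(dip) = 197.3 × sin(63°) = 176 m

176 m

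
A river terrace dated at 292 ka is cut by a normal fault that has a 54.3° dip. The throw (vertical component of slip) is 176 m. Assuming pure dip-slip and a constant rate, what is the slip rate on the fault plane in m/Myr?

742 m/Myr

dip-slip = throw / sin(dip) = 176 m / sin(54.3°) = 216.7 m
rate = 216.7 m / 292 ka = 0.000742 m/yr = 742 m/Myr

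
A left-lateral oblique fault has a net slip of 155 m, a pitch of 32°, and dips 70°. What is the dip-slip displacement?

dip-slip = net slip × sin(rake) = 155 m × sin(32°) = 82.1 m

82.1 m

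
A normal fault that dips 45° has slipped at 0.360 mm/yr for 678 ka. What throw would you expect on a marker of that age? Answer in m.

173 m

dip-slip = rate × time = 0.360 mm/yr × 678 ka = 244.1 m
throw = dip-slip × sin(dip) = 244.1 × sin(45°) = 173 m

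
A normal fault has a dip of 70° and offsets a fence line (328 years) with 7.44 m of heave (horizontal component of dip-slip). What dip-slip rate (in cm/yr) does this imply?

dip-slip = heave / cos(dip) = 7.44 m / cos(70°) = 21.75 m
rate = 21.75 m / 328 years = 0.0663 m/yr = 6.63 cm/yr

6.63 cm/yr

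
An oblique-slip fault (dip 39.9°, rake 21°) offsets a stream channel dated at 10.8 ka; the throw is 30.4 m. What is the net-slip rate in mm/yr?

12.2 mm/yr

dip-slip = throw / sin(dip) = 30.4 / sin(39.9°) = 47.39 m
net slip = dip-slip / sin(rake) = 47.39 / sin(21°) = 132.2 m
rate = 132.2 m / 10.8 ka = 0.0122 m/yr = 12.2 mm/yr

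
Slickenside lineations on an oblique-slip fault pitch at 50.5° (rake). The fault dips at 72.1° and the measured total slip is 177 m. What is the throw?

130 m

dip-slip = net slip × sin(rake) = 177 m × sin(50.5°) = 136.6 m
throw = dip-slip × sin(dip) = 136.6 × sin(72.1°) = 130 m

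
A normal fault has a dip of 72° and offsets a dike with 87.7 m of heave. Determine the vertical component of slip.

270 m

throw = heave × tan(dip) = 87.7 × tan(72°) = 270 m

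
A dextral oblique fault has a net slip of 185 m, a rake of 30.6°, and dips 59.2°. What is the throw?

dip-slip = net slip × sin(rake) = 185 m × sin(30.6°) = 94.17 m
throw = dip-slip × sin(dip) = 94.17 × sin(59.2°) = 80.9 m

80.9 m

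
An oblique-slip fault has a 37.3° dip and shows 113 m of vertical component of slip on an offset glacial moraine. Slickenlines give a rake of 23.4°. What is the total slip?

470 m

dip-slip = throw / sin(dip) = 113 / sin(37.3°) = 186.5 m
net slip = dip-slip / sin(rake) = 186.5 / sin(23.4°) = 470 m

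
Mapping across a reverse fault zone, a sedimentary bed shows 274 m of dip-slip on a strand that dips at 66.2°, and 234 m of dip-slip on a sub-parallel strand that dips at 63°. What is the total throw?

throw_A = 274 × sin(66.2°) = 250.7 m
throw_B = 234 × sin(63°) = 208.5 m
total = 250.7 + 208.5 = 459 m

459 m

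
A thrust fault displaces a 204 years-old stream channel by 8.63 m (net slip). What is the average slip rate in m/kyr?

rate = 8.63 m / 204 years = 0.0423 m/yr = 42.3 m/kyr

42.3 m/kyr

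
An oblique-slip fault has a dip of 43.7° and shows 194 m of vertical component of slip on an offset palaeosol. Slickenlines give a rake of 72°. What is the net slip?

295 m

dip-slip = throw / sin(dip) = 194 / sin(43.7°) = 280.8 m
net slip = dip-slip / sin(rake) = 280.8 / sin(72°) = 295 m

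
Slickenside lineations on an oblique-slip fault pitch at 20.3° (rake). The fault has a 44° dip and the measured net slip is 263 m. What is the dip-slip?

dip-slip = net slip × sin(rake) = 263 m × sin(20.3°) = 91.2 m

91.2 m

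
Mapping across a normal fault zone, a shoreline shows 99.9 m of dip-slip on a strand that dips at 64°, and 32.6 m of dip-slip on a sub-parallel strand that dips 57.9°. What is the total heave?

61.1 m

heave_A = 99.9 × cos(64°) = 43.79 m
heave_B = 32.6 × cos(57.9°) = 17.32 m
total = 43.79 + 17.32 = 61.1 m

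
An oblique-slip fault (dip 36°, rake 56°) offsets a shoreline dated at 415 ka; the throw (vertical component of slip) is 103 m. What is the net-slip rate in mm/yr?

dip-slip = throw / sin(dip) = 103 / sin(36°) = 175.2 m
net slip = dip-slip / sin(rake) = 175.2 / sin(56°) = 211.4 m
rate = 211.4 m / 415 ka = 0.000509 m/yr = 0.509 mm/yr

0.509 mm/yr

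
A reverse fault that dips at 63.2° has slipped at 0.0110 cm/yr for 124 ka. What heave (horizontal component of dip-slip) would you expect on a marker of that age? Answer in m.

6.15 m

dip-slip = rate × time = 0.0110 cm/yr × 124 ka = 13.64 m
heave = dip-slip × cos(dip) = 13.64 × cos(63.2°) = 6.15 m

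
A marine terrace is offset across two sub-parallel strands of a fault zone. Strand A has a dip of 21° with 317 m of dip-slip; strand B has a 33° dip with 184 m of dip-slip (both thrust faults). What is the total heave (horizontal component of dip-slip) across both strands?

450 m

heave_A = 317 × cos(21°) = 295.9 m
heave_B = 184 × cos(33°) = 154.3 m
total = 295.9 + 154.3 = 450 m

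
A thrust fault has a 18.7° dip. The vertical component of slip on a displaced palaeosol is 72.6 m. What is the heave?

214 m

heave = throw / tan(dip) = 72.6 / tan(18.7°) = 214 m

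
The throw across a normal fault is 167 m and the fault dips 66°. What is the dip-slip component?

dip-slip = throw / sin(dip) = 167 / sin(66°) = 183 m

183 m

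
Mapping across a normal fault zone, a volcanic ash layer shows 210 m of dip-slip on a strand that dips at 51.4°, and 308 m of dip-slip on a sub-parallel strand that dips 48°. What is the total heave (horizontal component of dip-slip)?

heave_A = 210 × cos(51.4°) = 131 m
heave_B = 308 × cos(48°) = 206.1 m
total = 131 + 206.1 = 337 m

337 m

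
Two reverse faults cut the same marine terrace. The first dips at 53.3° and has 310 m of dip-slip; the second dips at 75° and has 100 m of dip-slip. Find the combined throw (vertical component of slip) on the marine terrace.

throw_A = 310 × sin(53.3°) = 248.6 m
throw_B = 100 × sin(75°) = 96.59 m
total = 248.6 + 96.59 = 345 m

345 m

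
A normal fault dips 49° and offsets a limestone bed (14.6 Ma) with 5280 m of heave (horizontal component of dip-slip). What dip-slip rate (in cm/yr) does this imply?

0.0551 cm/yr

dip-slip = heave / cos(dip) = 5280 m / cos(49°) = 8048 m
rate = 8048 m / 14.6 Ma = 0.000551 m/yr = 0.0551 cm/yr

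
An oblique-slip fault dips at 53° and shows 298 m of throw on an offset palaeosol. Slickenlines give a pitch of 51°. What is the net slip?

dip-slip = throw / sin(dip) = 298 / sin(53°) = 373.1 m
net slip = dip-slip / sin(rake) = 373.1 / sin(51°) = 480 m

480 m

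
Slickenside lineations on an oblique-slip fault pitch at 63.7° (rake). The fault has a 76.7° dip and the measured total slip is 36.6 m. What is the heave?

dip-slip = net slip × sin(rake) = 36.6 m × sin(63.7°) = 32.81 m
heave = dip-slip × cos(dip) = 32.81 × cos(76.7°) = 7.55 m

7.55 m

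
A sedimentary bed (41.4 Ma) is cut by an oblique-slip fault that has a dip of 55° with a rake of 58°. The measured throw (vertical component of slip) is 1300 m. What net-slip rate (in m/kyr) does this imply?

dip-slip = throw / sin(dip) = 1300 / sin(55°) = 1587 m
net slip = dip-slip / sin(rake) = 1587 / sin(58°) = 1871 m
rate = 1871 m / 41.4 Ma = 0.0000452 m/yr = 0.0452 m/kyr

0.0452 m/kyr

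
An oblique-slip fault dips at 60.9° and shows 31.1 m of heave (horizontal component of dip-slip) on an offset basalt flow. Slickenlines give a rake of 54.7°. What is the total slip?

dip-slip = heave / cos(dip) = 31.1 / cos(60.9°) = 63.95 m
net slip = dip-slip / sin(rake) = 63.95 / sin(54.7°) = 78.4 m

78.4 m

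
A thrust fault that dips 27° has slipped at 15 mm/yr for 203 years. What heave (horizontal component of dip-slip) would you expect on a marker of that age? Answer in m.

dip-slip = rate × time = 15 mm/yr × 203 years = 3.045 m
heave = dip-slip × cos(dip) = 3.045 × cos(27°) = 2.71 m

2.71 m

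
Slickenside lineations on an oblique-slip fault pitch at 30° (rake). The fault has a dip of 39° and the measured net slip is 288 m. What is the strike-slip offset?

strike-slip = net slip × cos(rake) = 288 m × cos(30°) = 249 m

249 m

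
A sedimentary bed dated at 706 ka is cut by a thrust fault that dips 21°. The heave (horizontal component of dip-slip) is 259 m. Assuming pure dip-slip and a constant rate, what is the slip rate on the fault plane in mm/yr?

dip-slip = heave / cos(dip) = 259 m / cos(21°) = 277.4 m
rate = 277.4 m / 706 ka = 0.000393 m/yr = 0.393 mm/yr

0.393 mm/yr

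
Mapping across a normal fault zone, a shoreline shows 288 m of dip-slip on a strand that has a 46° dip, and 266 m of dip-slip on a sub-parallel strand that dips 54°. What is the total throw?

422 m

throw_A = 288 × sin(46°) = 207.2 m
throw_B = 266 × sin(54°) = 215.2 m
total = 207.2 + 215.2 = 422 m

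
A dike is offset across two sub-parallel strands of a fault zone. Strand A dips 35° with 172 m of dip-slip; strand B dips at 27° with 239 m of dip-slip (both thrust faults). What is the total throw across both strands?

207 m

throw_A = 172 × sin(35°) = 98.66 m
throw_B = 239 × sin(27°) = 108.5 m
total = 98.66 + 108.5 = 207 m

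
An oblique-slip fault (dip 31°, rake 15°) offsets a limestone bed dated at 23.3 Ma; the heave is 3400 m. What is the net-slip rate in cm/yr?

0.0658 cm/yr

dip-slip = heave / cos(dip) = 3400 / cos(31°) = 3967 m
net slip = dip-slip / sin(rake) = 3967 / sin(15°) = 15330 m
rate = 15330 m / 23.3 Ma = 0.000658 m/yr = 0.0658 cm/yr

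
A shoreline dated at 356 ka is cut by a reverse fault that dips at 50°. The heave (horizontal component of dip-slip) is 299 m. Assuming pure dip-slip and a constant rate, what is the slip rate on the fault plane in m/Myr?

dip-slip = heave / cos(dip) = 299 m / cos(50°) = 465.2 m
rate = 465.2 m / 356 ka = 0.00131 m/yr = 1310 m/Myr

1310 m/Myr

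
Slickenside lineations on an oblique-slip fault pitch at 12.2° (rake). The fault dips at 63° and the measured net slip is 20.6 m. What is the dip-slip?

dip-slip = net slip × sin(rake) = 20.6 m × sin(12.2°) = 4.35 m

4.35 m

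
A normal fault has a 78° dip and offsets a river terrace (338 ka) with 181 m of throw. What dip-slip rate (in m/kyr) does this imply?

0.547 m/kyr

dip-slip = throw / sin(dip) = 181 m / sin(78°) = 185 m
rate = 185 m / 338 ka = 0.000547 m/yr = 0.547 m/kyr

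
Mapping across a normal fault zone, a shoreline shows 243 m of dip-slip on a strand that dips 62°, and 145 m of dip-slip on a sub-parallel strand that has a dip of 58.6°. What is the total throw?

throw_A = 243 × sin(62°) = 214.6 m
throw_B = 145 × sin(58.6°) = 123.8 m
total = 214.6 + 123.8 = 338 m

338 m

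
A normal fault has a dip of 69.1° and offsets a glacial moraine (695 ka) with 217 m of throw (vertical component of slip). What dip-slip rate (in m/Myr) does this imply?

334 m/Myr

dip-slip = throw / sin(dip) = 217 m / sin(69.1°) = 232.3 m
rate = 232.3 m / 695 ka = 0.000334 m/yr = 334 m/Myr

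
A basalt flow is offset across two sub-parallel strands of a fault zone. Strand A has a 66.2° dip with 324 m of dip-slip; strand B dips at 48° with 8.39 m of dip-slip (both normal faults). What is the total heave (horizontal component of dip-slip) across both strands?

136 m

heave_A = 324 × cos(66.2°) = 130.7 m
heave_B = 8.39 × cos(48°) = 5.614 m
total = 130.7 + 5.614 = 136 m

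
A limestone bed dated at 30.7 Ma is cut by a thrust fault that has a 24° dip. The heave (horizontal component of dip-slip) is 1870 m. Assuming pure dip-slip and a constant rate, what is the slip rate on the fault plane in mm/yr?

dip-slip = heave / cos(dip) = 1870 m / cos(24°) = 2047 m
rate = 2047 m / 30.7 Ma = 0.0000667 m/yr = 0.0667 mm/yr

0.0667 mm/yr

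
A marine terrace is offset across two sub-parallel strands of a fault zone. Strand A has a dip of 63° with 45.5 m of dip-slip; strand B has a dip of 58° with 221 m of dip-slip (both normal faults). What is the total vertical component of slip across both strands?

228 m

throw_A = 45.5 × sin(63°) = 40.54 m
throw_B = 221 × sin(58°) = 187.4 m
total = 40.54 + 187.4 = 228 m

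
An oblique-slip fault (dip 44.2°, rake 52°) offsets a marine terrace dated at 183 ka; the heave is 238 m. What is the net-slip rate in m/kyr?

dip-slip = heave / cos(dip) = 238 / cos(44.2°) = 332 m
net slip = dip-slip / sin(rake) = 332 / sin(52°) = 421.3 m
rate = 421.3 m / 183 ka = 0.00230 m/yr = 2.30 m/kyr

2.30 m/kyr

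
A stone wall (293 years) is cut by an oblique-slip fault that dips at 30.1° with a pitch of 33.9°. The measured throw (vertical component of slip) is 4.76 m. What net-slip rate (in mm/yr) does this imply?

58.1 mm/yr

dip-slip = throw / sin(dip) = 4.76 / sin(30.1°) = 9.491 m
net slip = dip-slip / sin(rake) = 9.491 / sin(33.9°) = 17.02 m
rate = 17.02 m / 293 years = 0.0581 m/yr = 58.1 mm/yr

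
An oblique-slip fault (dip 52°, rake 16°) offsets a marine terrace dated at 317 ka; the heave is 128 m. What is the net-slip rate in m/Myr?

2380 m/Myr

dip-slip = heave / cos(dip) = 128 / cos(52°) = 207.9 m
net slip = dip-slip / sin(rake) = 207.9 / sin(16°) = 754.3 m
rate = 754.3 m / 317 ka = 0.00238 m/yr = 2380 m/Myr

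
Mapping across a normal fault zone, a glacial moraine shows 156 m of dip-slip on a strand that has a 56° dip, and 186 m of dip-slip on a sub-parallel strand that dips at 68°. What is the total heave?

heave_A = 156 × cos(56°) = 87.23 m
heave_B = 186 × cos(68°) = 69.68 m
total = 87.23 + 69.68 = 157 m

157 m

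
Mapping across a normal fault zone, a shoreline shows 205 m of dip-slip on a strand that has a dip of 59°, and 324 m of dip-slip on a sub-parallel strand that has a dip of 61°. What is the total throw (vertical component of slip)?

459 m

throw_A = 205 × sin(59°) = 175.7 m
throw_B = 324 × sin(61°) = 283.4 m
total = 175.7 + 283.4 = 459 m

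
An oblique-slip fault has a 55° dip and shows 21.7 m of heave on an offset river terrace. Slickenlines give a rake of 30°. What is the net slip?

dip-slip = heave / cos(dip) = 21.7 / cos(55°) = 37.83 m
net slip = dip-slip / sin(rake) = 37.83 / sin(30°) = 75.7 m

75.7 m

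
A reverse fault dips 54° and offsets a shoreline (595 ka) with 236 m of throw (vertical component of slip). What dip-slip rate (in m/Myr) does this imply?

490 m/Myr

dip-slip = throw / sin(dip) = 236 m / sin(54°) = 291.7 m
rate = 291.7 m / 595 ka = 0.000490 m/yr = 490 m/Myr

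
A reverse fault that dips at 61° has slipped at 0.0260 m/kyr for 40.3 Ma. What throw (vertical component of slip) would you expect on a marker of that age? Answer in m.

dip-slip = rate × time = 0.0260 m/kyr × 40.3 Ma = 1048 m
throw = dip-slip × sin(dip) = 1048 × sin(61°) = 916 m

916 m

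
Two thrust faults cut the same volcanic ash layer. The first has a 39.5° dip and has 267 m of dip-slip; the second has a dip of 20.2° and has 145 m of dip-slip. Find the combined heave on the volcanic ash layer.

heave_A = 267 × cos(39.5°) = 206 m
heave_B = 145 × cos(20.2°) = 136.1 m
total = 206 + 136.1 = 342 m

342 m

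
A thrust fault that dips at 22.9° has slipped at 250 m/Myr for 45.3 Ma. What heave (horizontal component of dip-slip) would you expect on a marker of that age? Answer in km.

dip-slip = rate × time = 250 m/Myr × 45.3 Ma = 11320 m
heave = dip-slip × cos(dip) = 11320 × cos(22.9°) = 10400 m = 10.4 km

10.4 km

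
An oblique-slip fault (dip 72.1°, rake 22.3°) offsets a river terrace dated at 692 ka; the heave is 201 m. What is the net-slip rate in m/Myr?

2490 m/Myr

dip-slip = heave / cos(dip) = 201 / cos(72.1°) = 654 m
net slip = dip-slip / sin(rake) = 654 / sin(22.3°) = 1723 m
rate = 1723 m / 692 ka = 0.00249 m/yr = 2490 m/Myr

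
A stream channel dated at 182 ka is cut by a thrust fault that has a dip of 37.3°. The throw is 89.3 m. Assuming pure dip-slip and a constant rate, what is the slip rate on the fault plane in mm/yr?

dip-slip = throw / sin(dip) = 89.3 m / sin(37.3°) = 147.4 m
rate = 147.4 m / 182 ka = 0.000810 m/yr = 0.810 mm/yr

0.810 mm/yr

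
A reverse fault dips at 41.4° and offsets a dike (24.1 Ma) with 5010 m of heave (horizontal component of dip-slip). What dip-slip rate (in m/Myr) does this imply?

dip-slip = heave / cos(dip) = 5010 m / cos(41.4°) = 6679 m
rate = 6679 m / 24.1 Ma = 0.000277 m/yr = 277 m/Myr

277 m/Myr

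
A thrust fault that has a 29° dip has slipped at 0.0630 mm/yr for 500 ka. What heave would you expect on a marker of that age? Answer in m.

27.6 m

dip-slip = rate × time = 0.0630 mm/yr × 500 ka = 31.50 m
heave = dip-slip × cos(dip) = 31.50 × cos(29°) = 27.6 m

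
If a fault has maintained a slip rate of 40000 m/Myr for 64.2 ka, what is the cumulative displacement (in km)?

slip = rate × time = 40000 m/Myr × 64.2 ka = 2570 m = 2.57 km

2.57 km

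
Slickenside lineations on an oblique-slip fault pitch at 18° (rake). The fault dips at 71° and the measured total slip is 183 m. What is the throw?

dip-slip = net slip × sin(rake) = 183 m × sin(18°) = 56.55 m
throw = dip-slip × sin(dip) = 56.55 × sin(71°) = 53.5 m

53.5 m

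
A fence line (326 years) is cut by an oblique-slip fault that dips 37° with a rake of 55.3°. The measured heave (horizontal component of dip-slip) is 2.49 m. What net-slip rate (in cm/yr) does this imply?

dip-slip = heave / cos(dip) = 2.49 / cos(37°) = 3.118 m
net slip = dip-slip / sin(rake) = 3.118 / sin(55.3°) = 3.792 m
rate = 3.792 m / 326 years = 0.0116 m/yr = 1.16 cm/yr

1.16 cm/yr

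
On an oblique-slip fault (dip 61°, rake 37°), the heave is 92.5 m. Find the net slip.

dip-slip = heave / cos(dip) = 92.5 / cos(61°) = 190.8 m
net slip = dip-slip / sin(rake) = 190.8 / sin(37°) = 317 m

317 m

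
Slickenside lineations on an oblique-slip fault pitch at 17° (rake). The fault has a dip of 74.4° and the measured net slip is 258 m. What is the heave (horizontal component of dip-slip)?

20.3 m

dip-slip = net slip × sin(rake) = 258 m × sin(17°) = 75.43 m
heave = dip-slip × cos(dip) = 75.43 × cos(74.4°) = 20.3 m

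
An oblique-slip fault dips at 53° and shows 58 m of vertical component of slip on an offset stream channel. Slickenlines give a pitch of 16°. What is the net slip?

dip-slip = throw / sin(dip) = 58 / sin(53°) = 72.62 m
net slip = dip-slip / sin(rake) = 72.62 / sin(16°) = 263 m

263 m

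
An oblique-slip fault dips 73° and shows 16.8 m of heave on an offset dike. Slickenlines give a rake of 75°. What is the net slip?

dip-slip = heave / cos(dip) = 16.8 / cos(73°) = 57.46 m
net slip = dip-slip / sin(rake) = 57.46 / sin(75°) = 59.5 m

59.5 m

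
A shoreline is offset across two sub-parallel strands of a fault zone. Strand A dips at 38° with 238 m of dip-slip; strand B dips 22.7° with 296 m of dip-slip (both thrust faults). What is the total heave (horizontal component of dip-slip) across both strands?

heave_A = 238 × cos(38°) = 187.5 m
heave_B = 296 × cos(22.7°) = 273.1 m
total = 187.5 + 273.1 = 461 m

461 m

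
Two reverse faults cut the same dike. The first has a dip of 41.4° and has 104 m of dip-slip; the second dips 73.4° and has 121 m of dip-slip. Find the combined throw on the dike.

185 m

throw_A = 104 × sin(41.4°) = 68.78 m
throw_B = 121 × sin(73.4°) = 116 m
total = 68.78 + 116 = 185 m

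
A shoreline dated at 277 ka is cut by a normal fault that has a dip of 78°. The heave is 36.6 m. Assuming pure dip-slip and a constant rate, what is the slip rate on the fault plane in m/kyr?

0.636 m/kyr

dip-slip = heave / cos(dip) = 36.6 m / cos(78°) = 176 m
rate = 176 m / 277 ka = 0.000636 m/yr = 0.636 m/kyr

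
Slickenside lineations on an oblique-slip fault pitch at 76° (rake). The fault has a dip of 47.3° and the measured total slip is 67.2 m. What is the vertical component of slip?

47.9 m

dip-slip = net slip × sin(rake) = 67.2 m × sin(76°) = 65.20 m
throw = dip-slip × sin(dip) = 65.20 × sin(47.3°) = 47.9 m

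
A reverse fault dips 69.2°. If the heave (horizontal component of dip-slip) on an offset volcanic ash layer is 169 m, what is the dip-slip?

476 m

dip-slip = heave / cos(dip) = 169 / cos(69.2°) = 476 m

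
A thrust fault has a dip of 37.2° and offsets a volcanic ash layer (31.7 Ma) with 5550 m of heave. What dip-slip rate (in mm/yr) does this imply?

dip-slip = heave / cos(dip) = 5550 m / cos(37.2°) = 6968 m
rate = 6968 m / 31.7 Ma = 0.000220 m/yr = 0.220 mm/yr

0.220 mm/yr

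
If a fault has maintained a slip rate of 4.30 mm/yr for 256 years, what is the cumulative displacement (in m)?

1.10 m

slip = rate × time = 4.30 mm/yr × 256 years = 1.10 m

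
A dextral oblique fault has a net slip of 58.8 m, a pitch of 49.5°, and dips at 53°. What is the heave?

dip-slip = net slip × sin(rake) = 58.8 m × sin(49.5°) = 44.71 m
heave = dip-slip × cos(dip) = 44.71 × cos(53°) = 26.9 m

26.9 m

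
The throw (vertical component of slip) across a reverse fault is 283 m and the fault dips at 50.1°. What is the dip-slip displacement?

369 m

dip-slip = throw / sin(dip) = 283 / sin(50.1°) = 369 m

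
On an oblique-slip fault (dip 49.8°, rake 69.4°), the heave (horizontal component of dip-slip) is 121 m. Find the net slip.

dip-slip = heave / cos(dip) = 121 / cos(49.8°) = 187.5 m
net slip = dip-slip / sin(rake) = 187.5 / sin(69.4°) = 200 m

200 m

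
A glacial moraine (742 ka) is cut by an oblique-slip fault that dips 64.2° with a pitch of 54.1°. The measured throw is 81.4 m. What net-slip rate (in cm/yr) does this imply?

dip-slip = throw / sin(dip) = 81.4 / sin(64.2°) = 90.41 m
net slip = dip-slip / sin(rake) = 90.41 / sin(54.1°) = 111.6 m
rate = 111.6 m / 742 ka = 0.000150 m/yr = 0.0150 cm/yr

0.0150 cm/yr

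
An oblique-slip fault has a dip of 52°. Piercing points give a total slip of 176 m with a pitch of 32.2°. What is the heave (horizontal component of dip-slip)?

57.7 m

dip-slip = net slip × sin(rake) = 176 m × sin(32.2°) = 93.79 m
heave = dip-slip × cos(dip) = 93.79 × cos(52°) = 57.7 m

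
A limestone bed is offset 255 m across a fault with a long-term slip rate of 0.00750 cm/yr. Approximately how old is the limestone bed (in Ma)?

3.40 Ma

age = offset / rate = 255 m / (0.00750 cm/yr) = 3.4e+06 yr = 3.40 Ma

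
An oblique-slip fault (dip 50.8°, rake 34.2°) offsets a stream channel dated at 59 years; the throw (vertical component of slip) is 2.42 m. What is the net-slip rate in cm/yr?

dip-slip = throw / sin(dip) = 2.42 / sin(50.8°) = 3.123 m
net slip = dip-slip / sin(rake) = 3.123 / sin(34.2°) = 5.556 m
rate = 5.556 m / 59 years = 0.0942 m/yr = 9.42 cm/yr

9.42 cm/yr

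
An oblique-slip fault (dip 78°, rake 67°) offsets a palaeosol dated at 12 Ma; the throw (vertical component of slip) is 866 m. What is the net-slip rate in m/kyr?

0.0802 m/kyr

dip-slip = throw / sin(dip) = 866 / sin(78°) = 885.3 m
net slip = dip-slip / sin(rake) = 885.3 / sin(67°) = 961.8 m
rate = 961.8 m / 12 Ma = 0.0000802 m/yr = 0.0802 m/kyr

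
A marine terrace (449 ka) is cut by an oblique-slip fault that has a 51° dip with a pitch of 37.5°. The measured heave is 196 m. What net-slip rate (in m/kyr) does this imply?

dip-slip = heave / cos(dip) = 196 / cos(51°) = 311.4 m
net slip = dip-slip / sin(rake) = 311.4 / sin(37.5°) = 511.6 m
rate = 511.6 m / 449 ka = 0.00114 m/yr = 1.14 m/kyr

1.14 m/kyr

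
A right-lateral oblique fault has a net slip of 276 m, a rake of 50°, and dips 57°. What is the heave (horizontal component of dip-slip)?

115 m

dip-slip = net slip × sin(rake) = 276 m × sin(50°) = 211.4 m
heave = dip-slip × cos(dip) = 211.4 × cos(57°) = 115 m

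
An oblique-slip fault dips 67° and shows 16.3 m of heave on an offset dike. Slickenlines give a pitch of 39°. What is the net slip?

dip-slip = heave / cos(dip) = 16.3 / cos(67°) = 41.72 m
net slip = dip-slip / sin(rake) = 41.72 / sin(39°) = 66.3 m

66.3 m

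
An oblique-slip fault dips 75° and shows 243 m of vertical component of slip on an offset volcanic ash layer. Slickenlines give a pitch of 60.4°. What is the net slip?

dip-slip = throw / sin(dip) = 243 / sin(75°) = 251.6 m
net slip = dip-slip / sin(rake) = 251.6 / sin(60.4°) = 289 m

289 m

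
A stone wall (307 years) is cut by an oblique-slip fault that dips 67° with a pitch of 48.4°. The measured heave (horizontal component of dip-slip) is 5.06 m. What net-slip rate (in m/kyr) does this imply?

56.4 m/kyr

dip-slip = heave / cos(dip) = 5.06 / cos(67°) = 12.95 m
net slip = dip-slip / sin(rake) = 12.95 / sin(48.4°) = 17.32 m
rate = 17.32 m / 307 years = 0.0564 m/yr = 56.4 m/kyr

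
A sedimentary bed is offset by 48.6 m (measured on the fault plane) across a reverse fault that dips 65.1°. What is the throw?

throw = dip-slip × sin(dip) = 48.6 m × sin(65.1°) = 44.1 m

44.1 m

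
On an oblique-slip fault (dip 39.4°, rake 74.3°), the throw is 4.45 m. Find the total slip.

7.28 m

dip-slip = throw / sin(dip) = 4.45 / sin(39.4°) = 7.011 m
net slip = dip-slip / sin(rake) = 7.011 / sin(74.3°) = 7.28 m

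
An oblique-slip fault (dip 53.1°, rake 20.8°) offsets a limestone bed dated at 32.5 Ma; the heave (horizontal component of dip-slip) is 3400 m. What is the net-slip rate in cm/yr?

dip-slip = heave / cos(dip) = 3400 / cos(53.1°) = 5663 m
net slip = dip-slip / sin(rake) = 5663 / sin(20.8°) = 15950 m
rate = 15950 m / 32.5 Ma = 0.000491 m/yr = 0.0491 cm/yr

0.0491 cm/yr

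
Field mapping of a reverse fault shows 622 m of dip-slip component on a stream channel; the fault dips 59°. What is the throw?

throw = dip-slip × sin(dip) = 622 m × sin(59°) = 533 m

533 m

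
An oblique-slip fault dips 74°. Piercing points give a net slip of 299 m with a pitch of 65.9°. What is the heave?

dip-slip = net slip × sin(rake) = 299 m × sin(65.9°) = 272.9 m
heave = dip-slip × cos(dip) = 272.9 × cos(74°) = 75.2 m

75.2 m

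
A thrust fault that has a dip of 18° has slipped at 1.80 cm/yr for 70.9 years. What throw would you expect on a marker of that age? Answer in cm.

dip-slip = rate × time = 1.80 cm/yr × 70.9 years = 1.276 m
throw = dip-slip × sin(dip) = 1.276 × sin(18°) = 0.394 m = 39.4 cm

39.4 cm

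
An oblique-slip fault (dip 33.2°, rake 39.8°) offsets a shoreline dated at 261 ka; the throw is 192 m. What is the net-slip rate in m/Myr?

dip-slip = throw / sin(dip) = 192 / sin(33.2°) = 350.6 m
net slip = dip-slip / sin(rake) = 350.6 / sin(39.8°) = 547.8 m
rate = 547.8 m / 261 ka = 0.00210 m/yr = 2100 m/Myr

2100 m/Myr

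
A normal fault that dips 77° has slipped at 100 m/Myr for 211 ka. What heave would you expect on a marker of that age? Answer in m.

4.75 m

dip-slip = rate × time = 100 m/Myr × 211 ka = 21.10 m
heave = dip-slip × cos(dip) = 21.10 × cos(77°) = 4.75 m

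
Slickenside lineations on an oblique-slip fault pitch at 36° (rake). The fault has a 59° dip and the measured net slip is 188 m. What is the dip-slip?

dip-slip = net slip × sin(rake) = 188 m × sin(36°) = 111 m

111 m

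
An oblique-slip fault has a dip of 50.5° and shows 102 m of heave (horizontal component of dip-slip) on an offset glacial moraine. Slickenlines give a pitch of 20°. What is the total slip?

dip-slip = heave / cos(dip) = 102 / cos(50.5°) = 160.4 m
net slip = dip-slip / sin(rake) = 160.4 / sin(20°) = 469 m

469 m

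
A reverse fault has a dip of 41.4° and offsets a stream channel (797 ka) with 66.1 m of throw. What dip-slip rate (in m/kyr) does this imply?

dip-slip = throw / sin(dip) = 66.1 m / sin(41.4°) = 99.95 m
rate = 99.95 m / 797 ka = 0.000125 m/yr = 0.125 m/kyr

0.125 m/kyr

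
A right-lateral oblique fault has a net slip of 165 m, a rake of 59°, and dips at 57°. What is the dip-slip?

141 m

dip-slip = net slip × sin(rake) = 165 m × sin(59°) = 141 m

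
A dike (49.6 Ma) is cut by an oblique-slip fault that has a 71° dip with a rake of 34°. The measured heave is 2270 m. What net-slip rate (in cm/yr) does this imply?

0.0251 cm/yr

dip-slip = heave / cos(dip) = 2270 / cos(71°) = 6972 m
net slip = dip-slip / sin(rake) = 6972 / sin(34°) = 12470 m
rate = 12470 m / 49.6 Ma = 0.000251 m/yr = 0.0251 cm/yr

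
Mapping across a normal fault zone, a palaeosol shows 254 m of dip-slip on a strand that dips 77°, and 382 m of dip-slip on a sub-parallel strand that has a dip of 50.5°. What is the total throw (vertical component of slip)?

throw_A = 254 × sin(77°) = 247.5 m
throw_B = 382 × sin(50.5°) = 294.8 m
total = 247.5 + 294.8 = 542 m

542 m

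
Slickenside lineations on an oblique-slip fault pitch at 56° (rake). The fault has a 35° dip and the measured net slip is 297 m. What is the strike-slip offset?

strike-slip = net slip × cos(rake) = 297 m × cos(56°) = 166 m

166 m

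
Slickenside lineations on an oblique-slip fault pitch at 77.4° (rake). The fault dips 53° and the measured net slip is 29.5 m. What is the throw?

23 m

dip-slip = net slip × sin(rake) = 29.5 m × sin(77.4°) = 28.79 m
throw = dip-slip × sin(dip) = 28.79 × sin(53°) = 23 m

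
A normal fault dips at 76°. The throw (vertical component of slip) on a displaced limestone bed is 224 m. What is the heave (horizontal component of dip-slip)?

heave = throw / tan(dip) = 224 / tan(76°) = 55.8 m

55.8 m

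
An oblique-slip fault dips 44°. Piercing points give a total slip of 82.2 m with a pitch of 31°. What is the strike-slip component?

70.5 m

strike-slip = net slip × cos(rake) = 82.2 m × cos(31°) = 70.5 m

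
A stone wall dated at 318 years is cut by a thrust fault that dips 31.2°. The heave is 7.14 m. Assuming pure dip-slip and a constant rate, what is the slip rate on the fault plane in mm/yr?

26.2 mm/yr

dip-slip = heave / cos(dip) = 7.14 m / cos(31.2°) = 8.347 m
rate = 8.347 m / 318 years = 0.0262 m/yr = 26.2 mm/yr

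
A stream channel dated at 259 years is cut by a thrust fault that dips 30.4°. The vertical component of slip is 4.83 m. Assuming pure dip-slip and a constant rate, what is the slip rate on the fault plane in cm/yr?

3.69 cm/yr

dip-slip = throw / sin(dip) = 4.83 m / sin(30.4°) = 9.545 m
rate = 9.545 m / 259 years = 0.0369 m/yr = 3.69 cm/yr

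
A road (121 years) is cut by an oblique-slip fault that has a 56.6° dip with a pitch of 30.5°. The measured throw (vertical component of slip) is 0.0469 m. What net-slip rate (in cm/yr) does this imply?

dip-slip = throw / sin(dip) = 0.0469 / sin(56.6°) = 0.05618 m
net slip = dip-slip / sin(rake) = 0.05618 / sin(30.5°) = 0.1107 m
rate = 0.1107 m / 121 years = 0.000915 m/yr = 0.0915 cm/yr

0.0915 cm/yr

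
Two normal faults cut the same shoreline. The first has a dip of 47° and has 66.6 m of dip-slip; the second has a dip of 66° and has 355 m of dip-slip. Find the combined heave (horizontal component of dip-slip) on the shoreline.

190 m

heave_A = 66.6 × cos(47°) = 45.42 m
heave_B = 355 × cos(66°) = 144.4 m
total = 45.42 + 144.4 = 190 m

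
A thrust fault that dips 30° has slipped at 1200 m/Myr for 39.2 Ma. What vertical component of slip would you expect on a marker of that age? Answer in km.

dip-slip = rate × time = 1200 m/Myr × 39.2 Ma = 47040 m
throw = dip-slip × sin(dip) = 47040 × sin(30°) = 23500 m = 23.5 km

23.5 km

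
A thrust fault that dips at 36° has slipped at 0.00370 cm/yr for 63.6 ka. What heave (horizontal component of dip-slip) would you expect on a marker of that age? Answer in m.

dip-slip = rate × time = 0.00370 cm/yr × 63.6 ka = 2.353 m
heave = dip-slip × cos(dip) = 2.353 × cos(36°) = 1.90 m

1.90 m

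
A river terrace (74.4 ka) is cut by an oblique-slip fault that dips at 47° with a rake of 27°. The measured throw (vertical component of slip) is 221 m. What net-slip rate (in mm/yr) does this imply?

dip-slip = throw / sin(dip) = 221 / sin(47°) = 302.2 m
net slip = dip-slip / sin(rake) = 302.2 / sin(27°) = 665.6 m
rate = 665.6 m / 74.4 ka = 0.00895 m/yr = 8.95 mm/yr

8.95 mm/yr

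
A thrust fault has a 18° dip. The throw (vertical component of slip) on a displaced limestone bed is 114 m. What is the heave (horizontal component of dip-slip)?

heave = throw / tan(dip) = 114 / tan(18°) = 351 m

351 m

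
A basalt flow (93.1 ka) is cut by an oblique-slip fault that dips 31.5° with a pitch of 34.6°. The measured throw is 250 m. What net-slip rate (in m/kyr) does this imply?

dip-slip = throw / sin(dip) = 250 / sin(31.5°) = 478.5 m
net slip = dip-slip / sin(rake) = 478.5 / sin(34.6°) = 842.6 m
rate = 842.6 m / 93.1 ka = 0.00905 m/yr = 9.05 m/kyr

9.05 m/kyr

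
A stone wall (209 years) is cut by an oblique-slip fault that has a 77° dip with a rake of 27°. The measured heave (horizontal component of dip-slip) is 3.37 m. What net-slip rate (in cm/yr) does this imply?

dip-slip = heave / cos(dip) = 3.37 / cos(77°) = 14.98 m
net slip = dip-slip / sin(rake) = 14.98 / sin(27°) = 33 m
rate = 33 m / 209 years = 0.158 m/yr = 15.8 cm/yr

15.8 cm/yr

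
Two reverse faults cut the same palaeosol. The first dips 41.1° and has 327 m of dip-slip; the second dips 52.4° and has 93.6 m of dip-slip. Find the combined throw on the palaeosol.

throw_A = 327 × sin(41.1°) = 215 m
throw_B = 93.6 × sin(52.4°) = 74.16 m
total = 215 + 74.16 = 289 m

289 m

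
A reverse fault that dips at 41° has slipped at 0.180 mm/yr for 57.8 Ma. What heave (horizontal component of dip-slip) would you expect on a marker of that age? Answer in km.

7.85 km

dip-slip = rate × time = 0.180 mm/yr × 57.8 Ma = 10400 m
heave = dip-slip × cos(dip) = 10400 × cos(41°) = 7850 m = 7.85 km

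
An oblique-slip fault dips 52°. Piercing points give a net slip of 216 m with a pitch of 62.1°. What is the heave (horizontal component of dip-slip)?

118 m

dip-slip = net slip × sin(rake) = 216 m × sin(62.1°) = 190.9 m
heave = dip-slip × cos(dip) = 190.9 × cos(52°) = 118 m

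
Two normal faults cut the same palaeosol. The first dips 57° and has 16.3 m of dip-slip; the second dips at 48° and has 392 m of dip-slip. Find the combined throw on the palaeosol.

305 m

throw_A = 16.3 × sin(57°) = 13.67 m
throw_B = 392 × sin(48°) = 291.3 m
total = 13.67 + 291.3 = 305 m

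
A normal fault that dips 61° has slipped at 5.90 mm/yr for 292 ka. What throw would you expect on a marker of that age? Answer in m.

dip-slip = rate × time = 5.90 mm/yr × 292 ka = 1723 m
throw = dip-slip × sin(dip) = 1723 × sin(61°) = 1510 m

1510 m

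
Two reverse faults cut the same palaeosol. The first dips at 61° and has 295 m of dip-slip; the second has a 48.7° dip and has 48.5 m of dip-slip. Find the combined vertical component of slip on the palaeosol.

throw_A = 295 × sin(61°) = 258 m
throw_B = 48.5 × sin(48.7°) = 36.44 m
total = 258 + 36.44 = 294 m

294 m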